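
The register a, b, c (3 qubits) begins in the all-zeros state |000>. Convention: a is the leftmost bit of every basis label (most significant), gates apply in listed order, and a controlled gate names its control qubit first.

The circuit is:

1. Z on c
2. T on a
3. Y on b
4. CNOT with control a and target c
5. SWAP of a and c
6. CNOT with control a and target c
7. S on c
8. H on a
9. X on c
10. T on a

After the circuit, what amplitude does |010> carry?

|010> carries amplitude 0 in the final state.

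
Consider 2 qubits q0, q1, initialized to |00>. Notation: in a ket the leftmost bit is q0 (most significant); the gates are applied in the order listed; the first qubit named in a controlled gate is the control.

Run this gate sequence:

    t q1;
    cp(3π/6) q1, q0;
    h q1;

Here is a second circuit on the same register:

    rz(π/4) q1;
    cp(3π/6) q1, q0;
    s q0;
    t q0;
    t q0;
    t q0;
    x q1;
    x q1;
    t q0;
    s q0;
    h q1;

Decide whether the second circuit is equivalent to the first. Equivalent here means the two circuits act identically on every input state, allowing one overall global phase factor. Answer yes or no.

Yes — the two circuits implement the same unitary up to a global phase.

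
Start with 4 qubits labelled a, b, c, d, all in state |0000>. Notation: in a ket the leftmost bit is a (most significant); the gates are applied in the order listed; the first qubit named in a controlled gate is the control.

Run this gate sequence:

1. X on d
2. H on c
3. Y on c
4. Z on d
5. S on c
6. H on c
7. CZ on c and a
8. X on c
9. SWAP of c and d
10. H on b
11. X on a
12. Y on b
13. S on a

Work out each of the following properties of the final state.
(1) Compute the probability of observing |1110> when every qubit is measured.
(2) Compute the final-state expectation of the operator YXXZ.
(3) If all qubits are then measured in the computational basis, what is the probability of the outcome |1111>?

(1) A full measurement returns |1110> with probability 1/4.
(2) The expectation value of YXXZ is 0.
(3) The probability of measuring |1111> is 1/4.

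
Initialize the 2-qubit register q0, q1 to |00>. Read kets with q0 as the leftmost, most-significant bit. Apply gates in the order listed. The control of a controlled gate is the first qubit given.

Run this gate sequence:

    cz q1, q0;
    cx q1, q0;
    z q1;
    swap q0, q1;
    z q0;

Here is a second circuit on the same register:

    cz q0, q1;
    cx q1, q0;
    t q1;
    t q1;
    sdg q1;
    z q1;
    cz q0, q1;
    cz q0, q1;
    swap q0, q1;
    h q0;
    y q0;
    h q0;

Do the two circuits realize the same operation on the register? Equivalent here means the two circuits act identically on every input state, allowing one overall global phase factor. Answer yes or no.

No — the two circuits implement different unitaries, even allowing a global phase.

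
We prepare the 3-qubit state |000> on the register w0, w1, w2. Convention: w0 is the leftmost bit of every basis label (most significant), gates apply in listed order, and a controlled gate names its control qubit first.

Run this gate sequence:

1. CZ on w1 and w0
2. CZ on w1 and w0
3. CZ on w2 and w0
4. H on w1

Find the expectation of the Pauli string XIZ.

The observable XIZ averages to 0. Key observation: the block from step 1 through step 2 cancels to the identity and can be dropped.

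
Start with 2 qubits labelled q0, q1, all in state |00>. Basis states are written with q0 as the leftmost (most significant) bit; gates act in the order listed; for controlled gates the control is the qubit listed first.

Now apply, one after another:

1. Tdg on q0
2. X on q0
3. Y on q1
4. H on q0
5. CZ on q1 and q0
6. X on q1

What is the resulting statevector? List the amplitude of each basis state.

The final amplitudes are sqrt(2)*I/2 on |00>, 0 on |01>, sqrt(2)*I/2 on |10>, 0 on |11>.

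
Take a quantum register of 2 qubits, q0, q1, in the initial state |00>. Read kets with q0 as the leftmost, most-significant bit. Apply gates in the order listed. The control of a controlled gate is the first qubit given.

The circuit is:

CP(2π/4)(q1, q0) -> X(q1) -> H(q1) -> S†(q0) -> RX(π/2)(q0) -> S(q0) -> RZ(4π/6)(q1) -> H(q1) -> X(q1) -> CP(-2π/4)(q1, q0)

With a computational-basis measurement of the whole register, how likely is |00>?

Outcome |00> occurs with probability 1/8.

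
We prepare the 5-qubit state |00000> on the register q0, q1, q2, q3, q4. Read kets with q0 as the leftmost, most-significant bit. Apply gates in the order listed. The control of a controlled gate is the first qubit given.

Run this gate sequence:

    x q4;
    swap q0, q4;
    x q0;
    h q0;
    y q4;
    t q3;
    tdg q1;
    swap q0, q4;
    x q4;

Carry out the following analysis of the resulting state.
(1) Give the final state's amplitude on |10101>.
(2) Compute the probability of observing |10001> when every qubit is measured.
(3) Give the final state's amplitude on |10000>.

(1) |10101> carries amplitude 0 in the final state.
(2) The probability of measuring |10001> is 1/2.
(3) The final state's coefficient on |10000> equals sqrt(2)*I/2.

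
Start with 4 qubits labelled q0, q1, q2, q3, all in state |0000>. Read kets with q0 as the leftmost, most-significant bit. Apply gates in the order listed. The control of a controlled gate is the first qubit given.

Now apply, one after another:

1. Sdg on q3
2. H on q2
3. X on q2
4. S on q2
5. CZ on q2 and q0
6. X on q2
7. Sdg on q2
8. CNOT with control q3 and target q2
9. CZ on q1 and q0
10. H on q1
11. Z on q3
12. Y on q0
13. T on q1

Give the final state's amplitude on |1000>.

The final state's coefficient on |1000> equals -1/2.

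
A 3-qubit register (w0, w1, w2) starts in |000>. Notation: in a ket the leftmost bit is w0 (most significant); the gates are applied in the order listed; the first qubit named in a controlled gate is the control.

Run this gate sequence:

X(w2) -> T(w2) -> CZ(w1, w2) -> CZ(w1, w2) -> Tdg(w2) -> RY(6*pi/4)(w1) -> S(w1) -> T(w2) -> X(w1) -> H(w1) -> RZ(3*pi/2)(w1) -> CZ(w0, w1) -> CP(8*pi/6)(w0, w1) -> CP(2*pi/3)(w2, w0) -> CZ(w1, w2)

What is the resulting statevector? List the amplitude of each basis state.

The final amplitudes are 1/2 + I/2 on |001>, 1/2 + I/2 on |011>, and 0 on every other basis state. Key observation: steps 2-5 multiply out to the identity, so the circuit reduces to the remaining gates.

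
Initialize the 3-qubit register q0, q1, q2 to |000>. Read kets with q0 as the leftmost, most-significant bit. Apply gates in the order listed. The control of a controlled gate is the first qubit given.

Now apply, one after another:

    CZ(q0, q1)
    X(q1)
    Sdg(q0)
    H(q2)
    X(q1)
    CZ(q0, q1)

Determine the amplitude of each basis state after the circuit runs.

After the circuit, the state carries amplitude sqrt(2)/2 on |000>, sqrt(2)/2 on |001>, and 0 on every other basis state.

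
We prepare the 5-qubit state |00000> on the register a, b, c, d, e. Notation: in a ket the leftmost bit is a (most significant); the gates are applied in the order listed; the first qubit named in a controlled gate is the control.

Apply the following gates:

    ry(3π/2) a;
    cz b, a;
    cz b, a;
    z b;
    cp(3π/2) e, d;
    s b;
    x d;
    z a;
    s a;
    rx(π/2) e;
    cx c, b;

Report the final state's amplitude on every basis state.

The resulting statevector has amplitude -1/2 on |00010>, I/2 on |00011>, -I/2 on |10010>, -1/2 on |10011>, and 0 on every other basis state. Key observation: steps 2-3 multiply out to the identity, so the circuit reduces to the remaining gates.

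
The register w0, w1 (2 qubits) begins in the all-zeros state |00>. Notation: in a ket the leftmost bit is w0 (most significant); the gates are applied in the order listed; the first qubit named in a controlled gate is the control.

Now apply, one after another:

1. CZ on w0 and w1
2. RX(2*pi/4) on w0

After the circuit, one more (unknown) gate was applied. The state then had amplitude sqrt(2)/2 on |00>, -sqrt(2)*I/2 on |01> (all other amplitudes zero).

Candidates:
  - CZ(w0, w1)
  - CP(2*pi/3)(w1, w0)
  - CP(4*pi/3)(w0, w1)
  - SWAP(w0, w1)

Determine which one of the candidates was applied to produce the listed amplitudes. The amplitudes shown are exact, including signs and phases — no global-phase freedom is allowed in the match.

The applied gate was SWAP(w0, w1).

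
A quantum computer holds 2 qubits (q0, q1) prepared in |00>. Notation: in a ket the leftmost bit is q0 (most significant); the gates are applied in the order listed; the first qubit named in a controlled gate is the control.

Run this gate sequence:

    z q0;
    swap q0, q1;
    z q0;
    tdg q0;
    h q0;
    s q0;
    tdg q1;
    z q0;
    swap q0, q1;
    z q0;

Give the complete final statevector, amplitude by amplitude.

After the circuit, the state carries amplitude sqrt(2)/2 on |00>, -sqrt(2)*I/2 on |01>, 0 on |10>, 0 on |11>.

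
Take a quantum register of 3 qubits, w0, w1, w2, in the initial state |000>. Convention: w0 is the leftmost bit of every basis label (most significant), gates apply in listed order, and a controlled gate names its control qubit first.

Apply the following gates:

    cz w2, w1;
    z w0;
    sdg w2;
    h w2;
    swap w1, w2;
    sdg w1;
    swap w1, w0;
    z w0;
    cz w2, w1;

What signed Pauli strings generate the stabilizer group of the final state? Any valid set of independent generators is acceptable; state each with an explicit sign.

The stabilizer group can be generated by +YII, +IZI, +IIZ, among other valid generating sets.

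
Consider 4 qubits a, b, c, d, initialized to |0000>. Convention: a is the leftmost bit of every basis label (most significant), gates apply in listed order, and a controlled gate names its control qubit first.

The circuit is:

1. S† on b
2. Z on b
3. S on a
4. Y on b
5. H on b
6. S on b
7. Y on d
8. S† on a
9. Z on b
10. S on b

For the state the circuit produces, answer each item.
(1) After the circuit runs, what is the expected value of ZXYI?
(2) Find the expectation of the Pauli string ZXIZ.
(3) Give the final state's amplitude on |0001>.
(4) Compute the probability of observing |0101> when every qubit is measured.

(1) The observable ZXYI averages to 0.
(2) In the final state, ZXIZ has expectation 1.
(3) The final state's coefficient on |0001> equals -sqrt(2)/2.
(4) The probability of measuring |0101> is 1/2.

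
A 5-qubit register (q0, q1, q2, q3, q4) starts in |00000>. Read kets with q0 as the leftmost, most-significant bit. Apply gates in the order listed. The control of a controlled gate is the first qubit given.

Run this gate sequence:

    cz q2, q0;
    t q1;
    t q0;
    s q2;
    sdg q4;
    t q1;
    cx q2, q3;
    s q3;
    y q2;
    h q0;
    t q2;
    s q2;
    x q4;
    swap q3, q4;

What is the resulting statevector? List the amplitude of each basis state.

After the circuit, the state carries amplitude -sqrt(2)*exp(I*pi/4)/2 on |00110>, -sqrt(2)*exp(I*pi/4)/2 on |10110>, and 0 on every other basis state.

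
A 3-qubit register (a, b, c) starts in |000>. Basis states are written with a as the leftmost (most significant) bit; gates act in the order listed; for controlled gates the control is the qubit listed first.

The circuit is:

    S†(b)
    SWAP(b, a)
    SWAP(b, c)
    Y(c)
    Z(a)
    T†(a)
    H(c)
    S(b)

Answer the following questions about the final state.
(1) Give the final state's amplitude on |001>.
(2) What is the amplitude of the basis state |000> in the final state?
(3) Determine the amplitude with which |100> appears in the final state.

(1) The amplitude on |001> is -sqrt(2)*I/2.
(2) The amplitude on |000> is sqrt(2)*I/2.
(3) The final state's coefficient on |100> equals 0.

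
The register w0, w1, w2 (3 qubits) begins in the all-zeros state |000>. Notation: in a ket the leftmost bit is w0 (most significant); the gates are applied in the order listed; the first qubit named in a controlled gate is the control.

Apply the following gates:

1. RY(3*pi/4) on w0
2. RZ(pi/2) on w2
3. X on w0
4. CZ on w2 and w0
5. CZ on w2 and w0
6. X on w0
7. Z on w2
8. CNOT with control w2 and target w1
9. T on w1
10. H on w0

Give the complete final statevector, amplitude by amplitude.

The final amplitudes are sqrt(2)*(-sqrt(sqrt(2) + 2) - sqrt(2 - sqrt(2)))*exp(3*I*pi/4)/4 on |000>, sqrt(2)*(-sqrt(2 - sqrt(2)) + sqrt(sqrt(2) + 2))*exp(3*I*pi/4)/4 on |100>, and 0 on every other basis state. Key observation: gates 3-6 undo each other exactly, leaving only the rest of the circuit to track.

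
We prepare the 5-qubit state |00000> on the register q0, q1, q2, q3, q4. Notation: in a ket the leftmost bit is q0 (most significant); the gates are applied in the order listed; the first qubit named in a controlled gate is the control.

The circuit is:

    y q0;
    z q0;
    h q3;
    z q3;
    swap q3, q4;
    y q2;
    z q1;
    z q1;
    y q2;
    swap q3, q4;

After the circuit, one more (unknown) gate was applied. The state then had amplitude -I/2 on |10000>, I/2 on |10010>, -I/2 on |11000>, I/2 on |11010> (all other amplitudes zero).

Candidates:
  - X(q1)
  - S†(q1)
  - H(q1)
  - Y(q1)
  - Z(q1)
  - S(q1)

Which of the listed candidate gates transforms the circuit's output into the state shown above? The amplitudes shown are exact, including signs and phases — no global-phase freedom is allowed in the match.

The unique candidate consistent with the amplitudes is H(q1). Key observation: the block from step 5 through step 10 cancels to the identity and can be dropped.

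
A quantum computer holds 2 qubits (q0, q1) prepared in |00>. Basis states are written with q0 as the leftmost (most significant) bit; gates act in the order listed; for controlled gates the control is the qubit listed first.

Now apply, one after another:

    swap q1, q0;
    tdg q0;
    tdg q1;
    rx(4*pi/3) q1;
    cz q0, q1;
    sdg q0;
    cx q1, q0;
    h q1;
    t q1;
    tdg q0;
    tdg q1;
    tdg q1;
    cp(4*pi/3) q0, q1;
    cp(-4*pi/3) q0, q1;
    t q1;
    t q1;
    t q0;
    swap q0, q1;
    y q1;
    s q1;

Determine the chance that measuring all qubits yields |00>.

The probability of measuring |00> is 3/8. Key observation: steps 10-17 multiply out to the identity, so the circuit reduces to the remaining gates.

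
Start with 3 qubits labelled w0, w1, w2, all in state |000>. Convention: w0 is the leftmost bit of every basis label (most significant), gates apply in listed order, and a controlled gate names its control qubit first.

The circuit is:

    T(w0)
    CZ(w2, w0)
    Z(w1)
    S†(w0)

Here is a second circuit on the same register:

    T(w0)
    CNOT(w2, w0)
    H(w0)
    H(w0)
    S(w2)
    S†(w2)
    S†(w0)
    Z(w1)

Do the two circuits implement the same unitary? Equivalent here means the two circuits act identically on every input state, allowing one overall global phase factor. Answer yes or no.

No, they are not equivalent — no single phase factor reconciles the two unitaries.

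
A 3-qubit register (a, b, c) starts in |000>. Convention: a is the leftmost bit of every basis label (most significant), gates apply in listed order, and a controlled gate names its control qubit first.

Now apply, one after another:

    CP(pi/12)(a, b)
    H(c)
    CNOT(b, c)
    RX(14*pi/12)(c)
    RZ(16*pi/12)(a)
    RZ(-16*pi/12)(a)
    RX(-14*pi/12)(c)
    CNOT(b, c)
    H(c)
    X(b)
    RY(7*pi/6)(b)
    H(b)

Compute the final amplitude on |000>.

The final state's coefficient on |000> equals -sqrt(3)/2. Key observation: gates 2-9 undo each other exactly, leaving only the rest of the circuit to track.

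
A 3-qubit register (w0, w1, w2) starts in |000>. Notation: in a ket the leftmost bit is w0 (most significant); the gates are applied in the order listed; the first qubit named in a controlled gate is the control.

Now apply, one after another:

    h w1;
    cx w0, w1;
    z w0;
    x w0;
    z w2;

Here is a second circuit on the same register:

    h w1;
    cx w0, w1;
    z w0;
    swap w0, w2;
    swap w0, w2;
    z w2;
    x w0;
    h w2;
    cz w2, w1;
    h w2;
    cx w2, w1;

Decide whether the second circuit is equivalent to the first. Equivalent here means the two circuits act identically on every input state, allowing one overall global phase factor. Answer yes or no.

No: there is an input state on which the two circuits produce genuinely different outputs (not merely differing by a phase).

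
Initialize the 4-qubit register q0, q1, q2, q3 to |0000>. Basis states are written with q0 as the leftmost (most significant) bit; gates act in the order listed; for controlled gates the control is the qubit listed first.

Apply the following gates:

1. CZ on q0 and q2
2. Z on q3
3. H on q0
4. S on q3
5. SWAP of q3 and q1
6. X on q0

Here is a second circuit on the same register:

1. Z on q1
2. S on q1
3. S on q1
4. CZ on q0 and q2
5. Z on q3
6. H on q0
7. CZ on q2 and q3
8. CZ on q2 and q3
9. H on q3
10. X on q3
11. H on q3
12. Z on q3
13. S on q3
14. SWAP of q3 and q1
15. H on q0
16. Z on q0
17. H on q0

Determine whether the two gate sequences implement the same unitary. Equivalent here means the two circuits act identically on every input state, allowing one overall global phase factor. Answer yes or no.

Yes — the two circuits implement the same unitary up to a global phase.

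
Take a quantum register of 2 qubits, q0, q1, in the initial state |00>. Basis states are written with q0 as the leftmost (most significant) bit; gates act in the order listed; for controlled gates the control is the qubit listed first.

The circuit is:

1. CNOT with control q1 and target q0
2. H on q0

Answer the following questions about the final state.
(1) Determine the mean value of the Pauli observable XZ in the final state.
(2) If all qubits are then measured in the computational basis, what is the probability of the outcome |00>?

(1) The expectation value of XZ is 1.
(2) The probability of measuring |00> is 1/2.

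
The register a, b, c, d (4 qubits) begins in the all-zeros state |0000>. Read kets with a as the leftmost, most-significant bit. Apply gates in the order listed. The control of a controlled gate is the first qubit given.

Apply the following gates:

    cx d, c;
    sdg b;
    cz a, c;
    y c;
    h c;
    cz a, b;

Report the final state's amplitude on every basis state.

The final amplitudes are sqrt(2)*I/2 on |0000>, -sqrt(2)*I/2 on |0010>, and 0 on every other basis state.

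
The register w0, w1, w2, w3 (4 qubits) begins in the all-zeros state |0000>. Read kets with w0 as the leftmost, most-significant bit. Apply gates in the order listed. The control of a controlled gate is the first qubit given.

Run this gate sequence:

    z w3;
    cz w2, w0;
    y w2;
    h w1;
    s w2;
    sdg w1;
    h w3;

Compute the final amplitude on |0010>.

|0010> carries amplitude -1/2 in the final state.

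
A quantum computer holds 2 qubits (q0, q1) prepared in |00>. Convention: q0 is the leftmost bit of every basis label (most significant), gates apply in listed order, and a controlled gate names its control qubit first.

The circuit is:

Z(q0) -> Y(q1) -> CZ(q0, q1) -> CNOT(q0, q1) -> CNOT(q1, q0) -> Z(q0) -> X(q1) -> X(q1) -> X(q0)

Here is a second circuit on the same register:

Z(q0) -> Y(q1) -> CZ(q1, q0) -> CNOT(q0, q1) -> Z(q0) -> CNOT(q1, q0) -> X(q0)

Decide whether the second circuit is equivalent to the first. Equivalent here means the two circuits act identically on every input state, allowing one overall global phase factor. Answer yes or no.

No: there is an input state on which the two circuits produce genuinely different outputs (not merely differing by a phase).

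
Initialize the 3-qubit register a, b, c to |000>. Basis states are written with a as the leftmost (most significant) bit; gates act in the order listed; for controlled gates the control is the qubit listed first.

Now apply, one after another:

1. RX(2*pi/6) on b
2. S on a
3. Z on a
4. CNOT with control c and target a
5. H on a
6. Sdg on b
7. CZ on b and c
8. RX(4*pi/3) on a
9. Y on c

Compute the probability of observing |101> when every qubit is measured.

The probability of measuring |101> is 3/8.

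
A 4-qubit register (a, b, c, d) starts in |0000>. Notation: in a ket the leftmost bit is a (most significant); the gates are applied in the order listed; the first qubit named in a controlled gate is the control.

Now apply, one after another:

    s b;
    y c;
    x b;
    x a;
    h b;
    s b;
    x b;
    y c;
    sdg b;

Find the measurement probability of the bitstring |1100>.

Outcome |1100> occurs with probability 1/2.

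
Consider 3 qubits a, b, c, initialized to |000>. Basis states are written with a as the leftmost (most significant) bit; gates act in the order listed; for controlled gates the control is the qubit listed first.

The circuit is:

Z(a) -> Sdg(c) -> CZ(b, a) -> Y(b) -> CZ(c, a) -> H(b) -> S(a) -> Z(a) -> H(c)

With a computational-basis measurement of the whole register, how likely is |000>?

The probability of measuring |000> is 1/4.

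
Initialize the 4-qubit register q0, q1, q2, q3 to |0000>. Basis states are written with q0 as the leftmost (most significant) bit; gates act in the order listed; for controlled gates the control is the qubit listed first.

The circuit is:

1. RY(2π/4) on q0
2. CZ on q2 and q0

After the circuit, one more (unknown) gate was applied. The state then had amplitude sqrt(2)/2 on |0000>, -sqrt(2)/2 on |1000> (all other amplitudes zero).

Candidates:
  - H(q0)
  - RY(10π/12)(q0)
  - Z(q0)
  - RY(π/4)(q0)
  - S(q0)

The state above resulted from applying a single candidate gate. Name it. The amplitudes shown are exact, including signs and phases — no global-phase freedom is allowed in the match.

The unique candidate consistent with the amplitudes is Z(q0).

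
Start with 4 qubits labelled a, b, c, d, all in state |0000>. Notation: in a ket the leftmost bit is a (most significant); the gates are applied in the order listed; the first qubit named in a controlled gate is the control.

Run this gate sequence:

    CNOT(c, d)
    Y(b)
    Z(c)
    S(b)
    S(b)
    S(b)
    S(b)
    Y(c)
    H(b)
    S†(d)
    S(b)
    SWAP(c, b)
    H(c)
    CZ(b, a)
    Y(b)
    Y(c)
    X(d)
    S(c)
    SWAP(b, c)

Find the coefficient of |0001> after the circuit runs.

The final state's coefficient on |0001> equals 1/2 + I/2. Key observation: steps 4-7 multiply out to the identity, so the circuit reduces to the remaining gates.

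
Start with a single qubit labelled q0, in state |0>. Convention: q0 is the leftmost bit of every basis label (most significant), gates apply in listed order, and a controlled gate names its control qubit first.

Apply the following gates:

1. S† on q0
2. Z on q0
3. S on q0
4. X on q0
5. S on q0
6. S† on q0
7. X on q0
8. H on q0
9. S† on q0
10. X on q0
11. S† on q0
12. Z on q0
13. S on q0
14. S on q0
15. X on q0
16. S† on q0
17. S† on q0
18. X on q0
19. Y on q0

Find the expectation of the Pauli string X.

The observable X averages to 1. Key observation: gates 4-7 undo each other exactly, leaving only the rest of the circuit to track.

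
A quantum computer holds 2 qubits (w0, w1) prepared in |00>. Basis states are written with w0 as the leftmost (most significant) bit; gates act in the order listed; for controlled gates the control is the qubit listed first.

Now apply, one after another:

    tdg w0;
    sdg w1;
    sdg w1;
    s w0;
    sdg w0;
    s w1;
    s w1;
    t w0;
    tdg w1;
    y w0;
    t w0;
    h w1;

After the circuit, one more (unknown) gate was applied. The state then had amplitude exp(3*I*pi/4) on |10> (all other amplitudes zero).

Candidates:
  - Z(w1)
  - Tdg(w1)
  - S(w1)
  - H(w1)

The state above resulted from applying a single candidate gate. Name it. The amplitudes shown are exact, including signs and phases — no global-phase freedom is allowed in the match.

The applied gate was H(w1). Key observation: gates 1-8 undo each other exactly, leaving only the rest of the circuit to track.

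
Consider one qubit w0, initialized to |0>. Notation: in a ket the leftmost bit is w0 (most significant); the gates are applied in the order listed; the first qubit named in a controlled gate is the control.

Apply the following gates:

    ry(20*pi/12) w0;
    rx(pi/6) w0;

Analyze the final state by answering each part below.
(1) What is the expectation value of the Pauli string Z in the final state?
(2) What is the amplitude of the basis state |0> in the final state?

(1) In the final state, Z has expectation sqrt(3)/4.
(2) |0> carries amplitude -(1 - I)*(sqrt(2)*(2 + I) + sqrt(6)*I)/8 in the final state.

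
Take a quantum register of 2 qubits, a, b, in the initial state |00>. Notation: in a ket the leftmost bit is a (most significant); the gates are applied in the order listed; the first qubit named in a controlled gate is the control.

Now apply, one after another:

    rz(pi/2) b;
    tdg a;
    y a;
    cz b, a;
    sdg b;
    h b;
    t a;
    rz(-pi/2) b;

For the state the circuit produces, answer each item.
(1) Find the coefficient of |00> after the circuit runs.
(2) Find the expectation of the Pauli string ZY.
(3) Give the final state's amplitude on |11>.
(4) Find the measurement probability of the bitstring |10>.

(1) The amplitude on |00> is 0.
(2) In the final state, ZY has expectation 1.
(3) The amplitude on |11> is sqrt(2)*exp(I*pi/4)/2.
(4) Outcome |10> occurs with probability 1/2.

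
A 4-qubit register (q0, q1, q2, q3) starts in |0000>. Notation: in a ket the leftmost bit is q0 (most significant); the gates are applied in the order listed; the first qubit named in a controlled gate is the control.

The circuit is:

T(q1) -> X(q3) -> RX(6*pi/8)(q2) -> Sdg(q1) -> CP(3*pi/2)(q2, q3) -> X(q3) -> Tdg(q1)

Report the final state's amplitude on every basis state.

The resulting statevector has amplitude sqrt(2 - sqrt(2))/2 on |0000>, -sqrt(sqrt(2) + 2)/2 on |0010>, and 0 on every other basis state.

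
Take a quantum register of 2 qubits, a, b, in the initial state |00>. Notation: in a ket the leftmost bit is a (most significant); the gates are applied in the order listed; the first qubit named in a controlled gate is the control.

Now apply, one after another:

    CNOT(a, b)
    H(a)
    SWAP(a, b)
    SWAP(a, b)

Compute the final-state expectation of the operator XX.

In the final state, XX has expectation 0. Key observation: gates 3-4 undo each other exactly, leaving only the rest of the circuit to track.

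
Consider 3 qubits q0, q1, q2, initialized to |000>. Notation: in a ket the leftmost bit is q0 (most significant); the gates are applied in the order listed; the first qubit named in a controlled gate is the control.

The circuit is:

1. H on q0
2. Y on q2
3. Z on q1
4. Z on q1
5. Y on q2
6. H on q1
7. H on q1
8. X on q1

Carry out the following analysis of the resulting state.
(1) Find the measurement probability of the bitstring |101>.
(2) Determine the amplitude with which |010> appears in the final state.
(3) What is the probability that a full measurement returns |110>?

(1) A full measurement returns |101> with probability 0. Key observation: steps 2-5 multiply out to the identity, so the circuit reduces to the remaining gates.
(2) The final state's coefficient on |010> equals sqrt(2)/2.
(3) The probability of measuring |110> is 1/2.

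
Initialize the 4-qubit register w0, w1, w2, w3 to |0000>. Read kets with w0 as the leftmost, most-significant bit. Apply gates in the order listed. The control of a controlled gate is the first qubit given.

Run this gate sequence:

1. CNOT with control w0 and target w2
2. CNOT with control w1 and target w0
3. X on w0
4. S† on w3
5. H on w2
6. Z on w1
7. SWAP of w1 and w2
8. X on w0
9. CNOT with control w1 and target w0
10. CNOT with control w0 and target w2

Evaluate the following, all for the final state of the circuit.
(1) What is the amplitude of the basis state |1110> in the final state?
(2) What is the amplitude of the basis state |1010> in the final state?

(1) |1110> carries amplitude sqrt(2)/2 in the final state.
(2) The amplitude on |1010> is 0.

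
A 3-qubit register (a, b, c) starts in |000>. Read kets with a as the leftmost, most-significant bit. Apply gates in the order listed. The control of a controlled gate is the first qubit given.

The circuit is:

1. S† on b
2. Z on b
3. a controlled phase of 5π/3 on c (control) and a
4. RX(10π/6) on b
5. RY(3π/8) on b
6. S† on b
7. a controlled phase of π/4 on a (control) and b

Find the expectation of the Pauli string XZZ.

In the final state, XZZ has expectation 0.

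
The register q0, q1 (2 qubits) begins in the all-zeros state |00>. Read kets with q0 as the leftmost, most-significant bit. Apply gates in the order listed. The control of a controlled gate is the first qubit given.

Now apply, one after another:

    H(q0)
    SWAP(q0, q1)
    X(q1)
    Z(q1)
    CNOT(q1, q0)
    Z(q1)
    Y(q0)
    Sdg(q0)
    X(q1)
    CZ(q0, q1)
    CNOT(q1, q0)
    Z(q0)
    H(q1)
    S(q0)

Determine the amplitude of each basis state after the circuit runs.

The resulting statevector has amplitude -1/2 - I/2 on |00>, 1/2 - I/2 on |01>, 0 on |10>, 0 on |11>.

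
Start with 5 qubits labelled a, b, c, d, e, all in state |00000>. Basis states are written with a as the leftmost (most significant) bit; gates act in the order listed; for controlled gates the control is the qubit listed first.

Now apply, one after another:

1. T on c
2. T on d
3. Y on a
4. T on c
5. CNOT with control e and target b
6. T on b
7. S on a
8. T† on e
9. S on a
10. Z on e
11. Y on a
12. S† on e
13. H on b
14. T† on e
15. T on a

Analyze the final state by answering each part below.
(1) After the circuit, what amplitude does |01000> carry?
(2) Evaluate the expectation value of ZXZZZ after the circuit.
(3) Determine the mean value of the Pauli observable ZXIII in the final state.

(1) The final state's coefficient on |01000> equals -sqrt(2)/2.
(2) The observable ZXZZZ averages to 1.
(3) In the final state, ZXIII has expectation 1.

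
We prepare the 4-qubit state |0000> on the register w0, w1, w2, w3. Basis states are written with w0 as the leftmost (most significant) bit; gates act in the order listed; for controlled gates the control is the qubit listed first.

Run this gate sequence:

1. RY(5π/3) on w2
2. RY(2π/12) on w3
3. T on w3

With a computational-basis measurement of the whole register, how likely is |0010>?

The probability of measuring |0010> is sqrt(3)/16 + 1/8.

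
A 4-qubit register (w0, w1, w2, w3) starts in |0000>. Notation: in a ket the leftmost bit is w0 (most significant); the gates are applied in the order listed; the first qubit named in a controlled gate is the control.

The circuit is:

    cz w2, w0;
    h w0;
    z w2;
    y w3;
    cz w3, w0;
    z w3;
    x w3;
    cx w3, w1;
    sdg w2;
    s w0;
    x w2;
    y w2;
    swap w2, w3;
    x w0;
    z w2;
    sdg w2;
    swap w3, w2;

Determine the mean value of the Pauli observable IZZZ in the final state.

The observable IZZZ averages to 1.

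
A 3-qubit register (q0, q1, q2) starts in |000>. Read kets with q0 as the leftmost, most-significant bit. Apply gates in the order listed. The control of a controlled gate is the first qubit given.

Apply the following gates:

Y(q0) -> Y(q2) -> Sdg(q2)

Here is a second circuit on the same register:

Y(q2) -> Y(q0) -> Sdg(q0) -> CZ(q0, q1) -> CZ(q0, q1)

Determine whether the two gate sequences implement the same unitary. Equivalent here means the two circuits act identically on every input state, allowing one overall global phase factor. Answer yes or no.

No — the two circuits implement different unitaries, even allowing a global phase.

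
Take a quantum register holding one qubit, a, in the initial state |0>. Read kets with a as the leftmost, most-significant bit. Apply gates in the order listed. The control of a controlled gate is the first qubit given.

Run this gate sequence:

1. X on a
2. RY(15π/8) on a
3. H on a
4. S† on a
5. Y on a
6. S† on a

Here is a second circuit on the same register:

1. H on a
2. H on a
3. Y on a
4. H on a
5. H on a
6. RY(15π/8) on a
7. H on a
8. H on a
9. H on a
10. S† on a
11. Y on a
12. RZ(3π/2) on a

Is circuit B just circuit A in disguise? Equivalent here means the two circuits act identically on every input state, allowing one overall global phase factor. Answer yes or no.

No, they are not equivalent — no single phase factor reconciles the two unitaries.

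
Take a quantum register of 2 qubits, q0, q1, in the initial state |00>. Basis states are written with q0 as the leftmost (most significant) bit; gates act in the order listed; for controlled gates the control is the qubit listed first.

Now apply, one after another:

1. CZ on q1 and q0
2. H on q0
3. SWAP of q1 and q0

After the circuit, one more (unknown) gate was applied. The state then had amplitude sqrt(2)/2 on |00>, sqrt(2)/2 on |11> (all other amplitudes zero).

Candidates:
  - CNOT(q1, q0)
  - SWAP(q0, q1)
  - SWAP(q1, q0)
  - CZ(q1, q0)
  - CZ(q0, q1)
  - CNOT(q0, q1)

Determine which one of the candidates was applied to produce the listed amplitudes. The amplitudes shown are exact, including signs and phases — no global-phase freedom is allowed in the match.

It was CNOT(q1, q0) that produced the state shown.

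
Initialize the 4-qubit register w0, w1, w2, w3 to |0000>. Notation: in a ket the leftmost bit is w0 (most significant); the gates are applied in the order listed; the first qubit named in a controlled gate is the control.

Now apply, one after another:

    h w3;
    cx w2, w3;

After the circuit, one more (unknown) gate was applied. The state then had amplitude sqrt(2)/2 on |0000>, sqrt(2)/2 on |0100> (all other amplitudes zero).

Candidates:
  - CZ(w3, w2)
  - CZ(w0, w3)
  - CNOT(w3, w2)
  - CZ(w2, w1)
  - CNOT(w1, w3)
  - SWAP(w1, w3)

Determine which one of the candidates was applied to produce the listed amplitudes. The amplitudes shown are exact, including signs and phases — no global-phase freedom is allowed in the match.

The applied gate was SWAP(w1, w3).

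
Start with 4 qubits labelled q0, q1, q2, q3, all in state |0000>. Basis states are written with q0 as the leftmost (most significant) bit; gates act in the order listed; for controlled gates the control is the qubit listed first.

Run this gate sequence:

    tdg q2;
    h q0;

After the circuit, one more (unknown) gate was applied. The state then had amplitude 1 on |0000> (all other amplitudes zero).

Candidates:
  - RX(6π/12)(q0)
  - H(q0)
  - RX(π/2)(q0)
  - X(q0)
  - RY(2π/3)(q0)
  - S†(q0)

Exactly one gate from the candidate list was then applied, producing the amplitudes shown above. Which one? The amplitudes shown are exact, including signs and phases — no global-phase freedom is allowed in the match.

The applied gate was H(q0).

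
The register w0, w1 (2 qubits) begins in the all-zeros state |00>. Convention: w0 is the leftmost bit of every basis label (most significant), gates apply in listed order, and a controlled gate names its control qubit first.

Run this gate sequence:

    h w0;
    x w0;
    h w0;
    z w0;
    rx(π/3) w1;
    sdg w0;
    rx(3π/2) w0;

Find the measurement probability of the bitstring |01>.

A full measurement returns |01> with probability 1/8. Key observation: the block from step 1 through step 4 cancels to the identity and can be dropped.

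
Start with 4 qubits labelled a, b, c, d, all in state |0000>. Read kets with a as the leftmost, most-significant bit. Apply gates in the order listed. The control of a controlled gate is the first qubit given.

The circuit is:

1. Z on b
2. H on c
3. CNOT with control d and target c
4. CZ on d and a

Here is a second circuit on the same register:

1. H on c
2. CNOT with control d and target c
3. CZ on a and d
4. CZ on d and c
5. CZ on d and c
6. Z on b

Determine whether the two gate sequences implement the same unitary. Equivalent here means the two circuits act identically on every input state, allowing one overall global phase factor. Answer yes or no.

Yes — the two circuits implement the same unitary up to a global phase.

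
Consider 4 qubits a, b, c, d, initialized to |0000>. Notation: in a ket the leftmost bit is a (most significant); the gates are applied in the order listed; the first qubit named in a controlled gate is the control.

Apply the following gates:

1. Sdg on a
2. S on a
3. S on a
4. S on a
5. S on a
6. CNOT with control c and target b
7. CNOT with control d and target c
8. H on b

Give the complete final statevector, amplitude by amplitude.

After the circuit, the state carries amplitude sqrt(2)/2 on |0000>, sqrt(2)/2 on |0100>, and 0 on every other basis state. Key observation: the block from step 2 through step 5 cancels to the identity and can be dropped.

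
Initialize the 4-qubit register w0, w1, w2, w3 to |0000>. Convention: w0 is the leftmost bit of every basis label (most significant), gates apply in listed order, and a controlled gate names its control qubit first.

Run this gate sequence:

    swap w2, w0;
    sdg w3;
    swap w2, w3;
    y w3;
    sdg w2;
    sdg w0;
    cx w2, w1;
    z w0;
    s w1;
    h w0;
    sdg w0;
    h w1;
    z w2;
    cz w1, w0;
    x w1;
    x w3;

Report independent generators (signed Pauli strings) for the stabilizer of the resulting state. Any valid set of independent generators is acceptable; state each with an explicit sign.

The final state is stabilized by the group generated by +YZII, +ZXII, +IIZI, +IIIZ; other independent generating sets are equally valid.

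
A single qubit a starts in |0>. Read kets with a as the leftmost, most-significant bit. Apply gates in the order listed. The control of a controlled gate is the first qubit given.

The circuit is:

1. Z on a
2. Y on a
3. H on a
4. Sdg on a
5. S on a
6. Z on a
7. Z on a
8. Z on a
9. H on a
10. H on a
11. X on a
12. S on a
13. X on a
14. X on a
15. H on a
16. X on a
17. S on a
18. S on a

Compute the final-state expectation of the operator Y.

In the final state, Y has expectation -1.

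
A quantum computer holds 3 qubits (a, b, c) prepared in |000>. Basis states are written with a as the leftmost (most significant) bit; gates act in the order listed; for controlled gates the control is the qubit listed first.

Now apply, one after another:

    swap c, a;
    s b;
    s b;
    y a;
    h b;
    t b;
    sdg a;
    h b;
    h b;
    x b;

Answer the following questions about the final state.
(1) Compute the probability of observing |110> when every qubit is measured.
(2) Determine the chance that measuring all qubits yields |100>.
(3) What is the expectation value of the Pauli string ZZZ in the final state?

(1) A full measurement returns |110> with probability 1/2.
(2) Outcome |100> occurs with probability 1/2.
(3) The expectation value of ZZZ is 0.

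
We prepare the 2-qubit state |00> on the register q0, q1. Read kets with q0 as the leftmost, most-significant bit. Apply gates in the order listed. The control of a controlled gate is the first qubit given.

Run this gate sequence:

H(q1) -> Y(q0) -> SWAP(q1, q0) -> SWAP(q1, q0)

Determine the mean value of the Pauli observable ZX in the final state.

In the final state, ZX has expectation -1. Key observation: steps 3-4 multiply out to the identity, so the circuit reduces to the remaining gates.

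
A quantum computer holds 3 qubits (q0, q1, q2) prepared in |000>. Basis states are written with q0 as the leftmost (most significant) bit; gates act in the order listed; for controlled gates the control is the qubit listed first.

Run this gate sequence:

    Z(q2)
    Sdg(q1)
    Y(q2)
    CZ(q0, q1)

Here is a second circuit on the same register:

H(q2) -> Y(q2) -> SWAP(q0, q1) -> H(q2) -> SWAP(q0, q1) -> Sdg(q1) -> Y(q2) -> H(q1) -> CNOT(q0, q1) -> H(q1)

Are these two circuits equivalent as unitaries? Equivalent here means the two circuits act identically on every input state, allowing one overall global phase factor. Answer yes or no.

No: there is an input state on which the two circuits produce genuinely different outputs (not merely differing by a phase).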